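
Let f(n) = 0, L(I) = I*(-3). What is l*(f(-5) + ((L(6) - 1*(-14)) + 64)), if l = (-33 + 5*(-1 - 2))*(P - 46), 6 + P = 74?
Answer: -63360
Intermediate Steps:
P = 68 (P = -6 + 74 = 68)
L(I) = -3*I
l = -1056 (l = (-33 + 5*(-1 - 2))*(68 - 46) = (-33 + 5*(-3))*22 = (-33 - 15)*22 = -48*22 = -1056)
l*(f(-5) + ((L(6) - 1*(-14)) + 64)) = -1056*(0 + ((-3*6 - 1*(-14)) + 64)) = -1056*(0 + ((-18 + 14) + 64)) = -1056*(0 + (-4 + 64)) = -1056*(0 + 60) = -1056*60 = -63360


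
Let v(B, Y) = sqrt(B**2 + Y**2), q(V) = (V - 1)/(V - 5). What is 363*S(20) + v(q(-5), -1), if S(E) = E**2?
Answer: 145200 + sqrt(34)/5 ≈ 1.4520e+5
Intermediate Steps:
q(V) = (-1 + V)/(-5 + V)
363*S(20) + v(q(-5), -1) = 363*20**2 + sqrt(((-1 - 5)/(-5 - 5))**2 + (-1)**2) = 363*400 + sqrt((-6/(-10))**2 + 1) = 145200 + sqrt((-1/10*(-6))**2 + 1) = 145200 + sqrt((3/5)**2 + 1) = 145200 + sqrt(9/25 + 1) = 145200 + sqrt(34/25) = 145200 + sqrt(34)/5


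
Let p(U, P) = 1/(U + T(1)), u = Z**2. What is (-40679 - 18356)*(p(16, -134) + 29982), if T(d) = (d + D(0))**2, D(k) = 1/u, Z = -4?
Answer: -1552281946082/877 ≈ -1.7700e+9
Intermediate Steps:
u = 16 (u = (-4)**2 = 16)
D(k) = 1/16
T(d) = (1/16 + d)**2 (T(d) = (d + 1/16)**2 = (1/16 + d)**2)
p(U, P) = 1/(289/256 + U) (p(U, P) = 1/(U + (1 + 16*1)**2/256) = 1/(U + (1 + 16)**2/256) = 1/(U + (1/256)*17**2) = 1/(U + (1/256)*289) = 1/(U + 289/256) = 1/(289/256 + U))
(-40679 - 18356)*(p(16, -134) + 29982) = (-40679 - 18356)*(256/(289 + 256*16) + 29982) = -59035*(256/(289 + 4096) + 29982) = -59035*(256/4385 + 29982) = -59035*131471326/4385 = -1552281946082/877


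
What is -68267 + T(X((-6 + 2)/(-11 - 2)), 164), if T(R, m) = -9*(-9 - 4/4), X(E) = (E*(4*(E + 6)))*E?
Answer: -68177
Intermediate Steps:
X(E) = E²*(24 + 4*E) (X(E) = (E*(4*(6 + E)))*E = (E*(24 + 4*E))*E = E²*(24 + 4*E))
T(R, m) = 90 (T(R, m) = -9*(-9 - 4*¼) = -9*(-9 - 1) = -9*(-10) = 90)
-68267 + T(X((-6 + 2)/(-11 - 2)), 164) = -68267 + 90 = -68177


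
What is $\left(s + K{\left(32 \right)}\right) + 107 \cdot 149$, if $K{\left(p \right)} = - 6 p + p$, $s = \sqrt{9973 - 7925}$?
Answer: $15783 + 32 \sqrt{2} \approx 15828.0$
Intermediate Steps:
$s = 32 \sqrt{2}$ ($s = \sqrt{2048} = 32 \sqrt{2} \approx 45.255$)
$K{\left(p \right)} = - 5 p$
$\left(s + K{\left(32 \right)}\right) + 107 \cdot 149 = \left(32 \sqrt{2} - 160\right) + 107 \cdot 149 = \left(32 \sqrt{2} - 160\right) + 15943 = \left(-160 + 32 \sqrt{2}\right) + 15943 = 15783 + 32 \sqrt{2}$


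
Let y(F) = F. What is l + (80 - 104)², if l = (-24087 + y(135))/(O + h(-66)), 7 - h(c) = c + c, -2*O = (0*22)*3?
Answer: 56112/139 ≈ 403.68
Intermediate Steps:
O = 0 (O = -0*22*3/2 = -0*3 = -½*0 = 0)
h(c) = 7 - 2*c (h(c) = 7 - (c + c) = 7 - 2*c)
l = -23952/139 (l = (-24087 + 135)/(0 + (7 - 2*(-66))) = -23952/(0 + (7 + 132)) = -23952/(0 + 139) = -23952/139 ≈ -172.32)
l + (80 - 104)² = -23952/139 + (80 - 104)² = -23952/139 + (-24)² = -23952/139 + 576 = 56112/139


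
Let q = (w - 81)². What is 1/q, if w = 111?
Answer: 1/900 ≈ 0.0011111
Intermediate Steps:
q = 900 (q = (111 - 81)² = 30² = 900)
1/q = 1/900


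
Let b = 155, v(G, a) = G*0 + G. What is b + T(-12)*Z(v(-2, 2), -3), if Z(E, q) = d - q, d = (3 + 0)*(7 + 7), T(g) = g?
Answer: -385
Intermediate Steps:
v(G, a) = G (v(G, a) = 0 + G = G)
d = 42 (d = 3*14 = 42)
Z(E, q) = 42 - q
b + T(-12)*Z(v(-2, 2), -3) = 155 - 12*(42 - 1*(-3)) = 155 - 12*(42 + 3) = 155 - 12*45 = 155 - 540 = -385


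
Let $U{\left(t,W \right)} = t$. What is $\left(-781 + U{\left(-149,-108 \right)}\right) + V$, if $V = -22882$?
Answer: $-23812$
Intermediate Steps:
$\left(-781 + U{\left(-149,-108 \right)}\right) + V = \left(-781 - 149\right) - 22882 = -930 - 22882 = -23812$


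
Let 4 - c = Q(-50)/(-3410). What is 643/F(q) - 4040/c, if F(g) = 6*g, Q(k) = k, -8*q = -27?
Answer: -12010388/12231 ≈ -981.96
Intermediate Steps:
q = 27/8 (q = -⅛*(-27) = 27/8 ≈ 3.3750)
c = 1359/341 (c = 4 - (-50)/(-3410) = 4 - (-50)*(-1)/3410 = 4 - 1*5/341 = 4 - 5/341 = 1359/341 ≈ 3.9853)
643/F(q) - 4040/c = 643/((6*(27/8))) - 4040/1359/341 = 643/(81/4) - 4040*341/1359 = 643*(4/81) - 1377640/1359 = 2572/81 - 1377640/1359 = -12010388/12231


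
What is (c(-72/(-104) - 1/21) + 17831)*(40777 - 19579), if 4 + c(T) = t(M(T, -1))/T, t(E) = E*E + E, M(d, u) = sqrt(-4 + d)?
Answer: 8311301241/22 + 10599*I*sqrt(62517)/44 ≈ 3.7779e+8 + 60230.0*I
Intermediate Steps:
t(E) = E + E**2 (t(E) = E**2 + E = E + E**2)
c(T) = -4 + sqrt(-4 + T)*(1 + sqrt(-4 + T))/T (c(T) = -4 + (sqrt(-4 + T)*(1 + sqrt(-4 + T)))/T = -4 + sqrt(-4 + T)*(1 + sqrt(-4 + T))/T)
(c(-72/(-104) - 1/21) + 17831)*(40777 - 19579) = ((-4 + sqrt(-4 + (-72/(-104) - 1/21)) - 3*(-72/(-104) - 1/21))/(-72/(-104) - 1/21) + 17831)*(40777 - 19579) = ((-4 + sqrt(-4 + (-72*(-1/104) - 1*1/21)) - 3*(-72*(-1/104) - 1*1/21))/(-72*(-1/104) - 1*1/21) + 17831)*21198 = ((-4 + sqrt(-4 + (9/13 - 1/21)) - 3*(9/13 - 1/21))/(9/13 - 1/21) + 17831)*21198 = ((-4 + sqrt(-4 + 176/273) - 3*176/273)/(176/273) + 17831)*21198 = (273*(-4 + sqrt(-916/273) - 176/91)/176 + 17831)*21198 = (273*(-4 + 2*I*sqrt(62517)/273 - 176/91)/176 + 17831)*21198 = (273*(-540/91 + 2*I*sqrt(62517)/273)/176 + 17831)*21198 = ((-405/44 + I*sqrt(62517)/88) + 17831)*21198 = (784159/44 + I*sqrt(62517)/88)*21198 = 8311301241/22 + 10599*I*sqrt(62517)/44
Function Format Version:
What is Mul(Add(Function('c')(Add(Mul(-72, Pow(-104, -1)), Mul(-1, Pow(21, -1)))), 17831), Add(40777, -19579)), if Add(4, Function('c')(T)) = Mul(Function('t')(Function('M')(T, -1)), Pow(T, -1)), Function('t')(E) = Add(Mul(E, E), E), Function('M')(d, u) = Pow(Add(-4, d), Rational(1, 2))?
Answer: Add(Rational(8311301241, 22), Mul(Rational(10599, 44), I, Pow(62517, Rational(1, 2)))) ≈ Add(3.7779e+8, Mul(60230., I))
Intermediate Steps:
Function('t')(E) = Add(E, Pow(E, 2)) (Function('t')(E) = Add(Pow(E, 2), E) = Add(E, Pow(E, 2)))
Function('c')(T) = Add(-4, Mul(Pow(T, -1), Pow(Add(-4, T), Rational(1, 2)), Add(1, Pow(Add(-4, T), Rational(1, 2))))) (Function('c')(T) = Add(-4, Mul(Mul(Pow(Add(-4, T), Rational(1, 2)), Add(1, Pow(Add(-4, T), Rational(1, 2)))), Pow(T, -1))) = Add(-4, Mul(Pow(T, -1), Pow(Add(-4, T), Rational(1, 2)), Add(1, Pow(Add(-4, T), Rational(1, 2))))))
Mul(Add(Function('c')(Add(Mul(-72, Pow(-104, -1)), Mul(-1, Pow(21, -1)))), 17831), Add(40777, -19579)) = Mul(Add(Mul(Pow(Add(Mul(-72, Pow(-104, -1)), Mul(-1, Pow(21, -1))), -1), Add(-4, Pow(Add(-4, Add(Mul(-72, Pow(-104, -1)), Mul(-1, Pow(21, -1)))), Rational(1, 2)), Mul(-3, Add(Mul(-72, Pow(-104, -1)), Mul(-1, Pow(21, -1)))))), 17831), Add(40777, -19579)) = Mul(Add(Mul(Pow(Add(Mul(-72, Rational(-1, 104)), Mul(-1, Rational(1, 21))), -1), Add(-4, Pow(Add(-4, Add(Mul(-72, Rational(-1, 104)), Mul(-1, Rational(1, 21)))), Rational(1, 2)), Mul(-3, Add(Mul(-72, Rational(-1, 104)), Mul(-1, Rational(1, 21)))))), 17831), 21198) = Mul(Add(Mul(Pow(Add(Rational(9, 13), Rational(-1, 21)), -1), Add(-4, Pow(Add(-4, Add(Rational(9, 13), Rational(-1, 21))), Rational(1, 2)), Mul(-3, Add(Rational(9, 13), Rational(-1, 21))))), 17831), 21198) = Mul(Add(Mul(Pow(Rational(176, 273), -1), Add(-4, Pow(Add(-4, Rational(176, 273)), Rational(1, 2)), Mul(-3, Rational(176, 273)))), 17831), 21198) = Mul(Add(Mul(Rational(273, 176), Add(-4, Pow(Rational(-916, 273), Rational(1, 2)), Rational(-176, 91))), 17831), 21198) = Mul(Add(Mul(Rational(273, 176), Add(-4, Mul(Rational(2, 273), I, Pow(62517, Rational(1, 2))), Rational(-176, 91))), 17831), 21198) = Mul(Add(Mul(Rational(273, 176), Add(Rational(-540, 91), Mul(Rational(2, 273), I, Pow(62517, Rational(1, 2))))), 17831), 21198) = Mul(Add(Add(Rational(-405, 44), Mul(Rational(1, 88), I, Pow(62517, Rational(1, 2)))), 17831), 21198) = Mul(Add(Rational(784159, 44), Mul(Rational(1, 88), I, Pow(62517, Rational(1, 2)))), 21198) = Add(Rational(8311301241, 22), Mul(Rational(10599, 44), I, Pow(62517, Rational(1, 2))))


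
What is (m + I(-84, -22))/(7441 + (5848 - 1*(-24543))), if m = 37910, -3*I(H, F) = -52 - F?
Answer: 4740/4729 ≈ 1.0023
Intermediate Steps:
I(H, F) = 52/3 + F/3 (I(H, F) = -(-52 - F)/3 = 52/3 + F/3)
(m + I(-84, -22))/(7441 + (5848 - 1*(-24543))) = (37910 + (52/3 + (⅓)*(-22)))/(7441 + (5848 - 1*(-24543))) = (37910 + (52/3 - 22/3))/(7441 + (5848 + 24543)) = (37910 + 10)/(7441 + 30391) = 37920/37832 = 37920*(1/37832) = 4740/4729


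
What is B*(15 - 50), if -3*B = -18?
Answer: -210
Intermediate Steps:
B = 6 (B = -⅓*(-18) = 6)
B*(15 - 50) = 6*(15 - 50) = 6*(-35) = -210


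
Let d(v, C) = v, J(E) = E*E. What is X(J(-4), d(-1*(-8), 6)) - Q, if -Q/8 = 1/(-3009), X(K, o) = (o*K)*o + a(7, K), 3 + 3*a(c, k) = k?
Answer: 3094247/3009 ≈ 1028.3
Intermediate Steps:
a(c, k) = -1 + k/3
J(E) = E²
X(K, o) = -1 + K/3 + K*o² (X(K, o) = (o*K)*o + (-1 + K/3) = (K*o)*o + (-1 + K/3) = K*o² + (-1 + K/3) = -1 + K/3 + K*o²)
Q = 8/3009 (Q = -8/(-3009) = -8*(-1/3009) = 8/3009 ≈ 0.0026587)
X(J(-4), d(-1*(-8), 6)) - Q = (-1 + (⅓)*(-4)² + (-4)²*(-1*(-8))²) - 1*8/3009 = (-1 + (⅓)*16 + 16*8²) - 8/3009 = (-1 + 16/3 + 16*64) - 8/3009 = (-1 + 16/3 + 1024) - 8/3009 = 3085/3 - 8/3009 = 3094247/3009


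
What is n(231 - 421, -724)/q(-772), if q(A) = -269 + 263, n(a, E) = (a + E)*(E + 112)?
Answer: -93228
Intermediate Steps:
n(a, E) = (112 + E)*(E + a) (n(a, E) = (E + a)*(112 + E) = (112 + E)*(E + a))
q(A) = -6
n(231 - 421, -724)/q(-772) = ((-724)**2 + 112*(-724) + 112*(231 - 421) - 724*(231 - 421))/(-6) = (524176 - 81088 + 112*(-190) - 724*(-190))*(-1/6) = (524176 - 81088 - 21280 + 137560)*(-1/6) = 559368*(-1/6) = -93228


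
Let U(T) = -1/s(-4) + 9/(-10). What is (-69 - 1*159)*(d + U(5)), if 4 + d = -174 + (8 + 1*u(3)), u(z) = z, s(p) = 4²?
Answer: 765909/20 ≈ 38295.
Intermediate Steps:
s(p) = 16
U(T) = -77/80 (U(T) = -1/16 + 9/(-10) = -1*1/16 + 9*(-⅒) = -1/16 - 9/10 = -77/80)
d = -167 (d = -4 + (-174 + (8 + 1*3)) = -4 + (-174 + (8 + 3)) = -4 + (-174 + 11) = -4 - 163 = -167)
(-69 - 1*159)*(d + U(5)) = (-69 - 1*159)*(-167 - 77/80) = (-69 - 159)*(-13437/80) = -228*(-13437/80) = 765909/20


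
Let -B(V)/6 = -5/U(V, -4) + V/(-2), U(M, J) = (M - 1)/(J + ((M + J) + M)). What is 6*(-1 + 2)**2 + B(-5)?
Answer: 81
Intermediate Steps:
U(M, J) = (-1 + M)/(2*J + 2*M) (U(M, J) = (-1 + M)/(J + ((J + M) + M)) = (-1 + M)/(J + (J + 2*M)) = (-1 + M)/(2*J + 2*M))
B(V) = 3*V + 60*(-4 + V)/(-1 + V) (B(V) = -6*(-5*2*(-4 + V)/(-1 + V) + V/(-2)) = -6*(-10*(-4 + V)/(-1 + V) + V*(-1/2)) = -6*(-10*(-4 + V)/(-1 + V) - V/2) = -6*(-V/2 - 10*(-4 + V)/(-1 + V)) = 3*V + 60*(-4 + V)/(-1 + V))
6*(-1 + 2)**2 + B(-5) = 6*(-1 + 2)**2 + 3*(-80 + (-5)**2 + 19*(-5))/(-1 - 5) = 6*1**2 + 3*(-80 + 25 - 95)/(-6) = 6*1 + 3*(-1/6)*(-150) = 6 + 75 = 81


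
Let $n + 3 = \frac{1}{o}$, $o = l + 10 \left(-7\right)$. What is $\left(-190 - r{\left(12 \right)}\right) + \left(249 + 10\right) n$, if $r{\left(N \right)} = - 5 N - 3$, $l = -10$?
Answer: $- \frac{72579}{80} \approx -907.24$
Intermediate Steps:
$r{\left(N \right)} = -3 - 5 N$
$o = -80$ ($o = -10 + 10 \left(-7\right) = -10 - 70 = -80$)
$n = - \frac{241}{80}$ ($n = -3 + \frac{1}{-80} = -3 - \frac{1}{80} = - \frac{241}{80} \approx -3.0125$)
$\left(-190 - r{\left(12 \right)}\right) + \left(249 + 10\right) n = \left(-190 - \left(-3 - 60\right)\right) + \left(249 + 10\right) \left(- \frac{241}{80}\right) = \left(-190 - \left(-3 - 60\right)\right) + 259 \left(- \frac{241}{80}\right) = \left(-190 - -63\right) - \frac{62419}{80} = \left(-190 + 63\right) - \frac{62419}{80} = -127 - \frac{62419}{80} = - \frac{72579}{80}$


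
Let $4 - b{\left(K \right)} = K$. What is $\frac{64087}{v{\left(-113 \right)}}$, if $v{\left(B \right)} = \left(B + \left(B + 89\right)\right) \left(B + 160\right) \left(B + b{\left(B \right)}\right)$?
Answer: $- \frac{64087}{25756} \approx -2.4882$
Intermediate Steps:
$b{\left(K \right)} = 4 - K$
$v{\left(B \right)} = 4 \left(89 + 2 B\right) \left(160 + B\right)$ ($v{\left(B \right)} = \left(B + \left(B + 89\right)\right) \left(B + 160\right) \left(B - \left(-4 + B\right)\right) = \left(B + \left(89 + B\right)\right) \left(160 + B\right) 4 = \left(89 + 2 B\right) \left(160 + B\right) 4 = 4 \left(89 + 2 B\right) \left(160 + B\right)$)
$\frac{64087}{v{\left(-113 \right)}} = \frac{64087}{56960 + 8 \left(-113\right)^{2} + 1636 \left(-113\right)} = \frac{64087}{56960 + 8 \cdot 12769 - 184868} = \frac{64087}{56960 + 102152 - 184868} = \frac{64087}{-25756} = 64087 \left(- \frac{1}{25756}\right) = - \frac{64087}{25756}$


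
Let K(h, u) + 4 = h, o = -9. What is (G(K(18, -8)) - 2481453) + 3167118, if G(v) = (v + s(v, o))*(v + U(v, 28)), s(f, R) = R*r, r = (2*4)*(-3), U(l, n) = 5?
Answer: 690035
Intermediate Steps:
K(h, u) = -4 + h
r = -24 (r = 8*(-3) = -24)
s(f, R) = -24*R (s(f, R) = R*(-24) = -24*R)
G(v) = (5 + v)*(216 + v) (G(v) = (v - 24*(-9))*(v + 5) = (v + 216)*(5 + v) = (216 + v)*(5 + v) = (5 + v)*(216 + v))
(G(K(18, -8)) - 2481453) + 3167118 = ((1080 + (-4 + 18)² + 221*(-4 + 18)) - 2481453) + 3167118 = ((1080 + 14² + 221*14) - 2481453) + 3167118 = ((1080 + 196 + 3094) - 2481453) + 3167118 = (4370 - 2481453) + 3167118 = -2477083 + 3167118 = 690035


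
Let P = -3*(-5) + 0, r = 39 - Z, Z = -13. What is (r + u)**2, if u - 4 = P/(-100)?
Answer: 1247689/400 ≈ 3119.2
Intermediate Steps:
r = 52 (r = 39 - 1*(-13) = 39 + 13 = 52)
P = 15 (P = 15 + 0 = 15)
u = 77/20 (u = 4 + 15/(-100) = 4 + 15*(-1/100) = 4 - 3/20 = 77/20 ≈ 3.8500)
(r + u)**2 = (52 + 77/20)**2 = (1117/20)**2 = 1247689/400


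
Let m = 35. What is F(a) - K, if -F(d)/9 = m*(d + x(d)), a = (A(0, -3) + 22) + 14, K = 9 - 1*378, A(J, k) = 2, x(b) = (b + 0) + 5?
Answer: -25146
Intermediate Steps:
x(b) = 5 + b (x(b) = b + 5 = 5 + b)
K = -369 (K = 9 - 378 = -369)
a = 38 (a = (2 + 22) + 14 = 24 + 14 = 38)
F(d) = -1575 - 630*d (F(d) = -315*(d + (5 + d)) = -315*(5 + 2*d) = -9*(175 + 70*d) = -1575 - 630*d)
F(a) - K = (-1575 - 630*38) - 1*(-369) = (-1575 - 23940) + 369 = -25515 + 369 = -25146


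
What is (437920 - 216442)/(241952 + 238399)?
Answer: 73826/160117 ≈ 0.46108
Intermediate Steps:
(437920 - 216442)/(241952 + 238399) = 221478/480351 = 221478*(1/480351) = 73826/160117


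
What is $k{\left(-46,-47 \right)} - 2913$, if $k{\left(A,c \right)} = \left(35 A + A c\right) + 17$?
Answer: $-2344$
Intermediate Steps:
$k{\left(A,c \right)} = 17 + 35 A + A c$
$k{\left(-46,-47 \right)} - 2913 = \left(17 + 35 \left(-46\right) - -2162\right) - 2913 = \left(17 - 1610 + 2162\right) - 2913 = 569 - 2913 = -2344$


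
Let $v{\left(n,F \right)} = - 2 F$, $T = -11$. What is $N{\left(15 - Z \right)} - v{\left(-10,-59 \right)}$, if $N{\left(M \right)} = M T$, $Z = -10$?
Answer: $-393$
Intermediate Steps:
$N{\left(M \right)} = - 11 M$ ($N{\left(M \right)} = M \left(-11\right) = - 11 M$)
$N{\left(15 - Z \right)} - v{\left(-10,-59 \right)} = - 11 \left(15 - -10\right) - \left(-2\right) \left(-59\right) = - 11 \left(15 + 10\right) - 118 = \left(-11\right) 25 - 118 = -275 - 118 = -393$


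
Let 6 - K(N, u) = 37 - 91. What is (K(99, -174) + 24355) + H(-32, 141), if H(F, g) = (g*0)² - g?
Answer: 24274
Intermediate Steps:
K(N, u) = 60 (K(N, u) = 6 - (37 - 91) = 6 - 1*(-54) = 6 + 54 = 60)
H(F, g) = -g (H(F, g) = 0² - g = 0 - g = -g)
(K(99, -174) + 24355) + H(-32, 141) = (60 + 24355) - 1*141 = 24415 - 141 = 24274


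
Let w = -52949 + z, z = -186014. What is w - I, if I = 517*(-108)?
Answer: -183127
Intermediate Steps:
I = -55836
w = -238963 (w = -52949 - 186014 = -238963)
w - I = -238963 - 1*(-55836) = -238963 + 55836 = -183127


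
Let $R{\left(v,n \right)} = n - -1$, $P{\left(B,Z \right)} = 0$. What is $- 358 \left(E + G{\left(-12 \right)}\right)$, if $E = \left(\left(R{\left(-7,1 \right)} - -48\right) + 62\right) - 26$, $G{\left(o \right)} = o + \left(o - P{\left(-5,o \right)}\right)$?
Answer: $-22196$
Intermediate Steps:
$R{\left(v,n \right)} = 1 + n$ ($R{\left(v,n \right)} = n + 1 = 1 + n$)
$G{\left(o \right)} = 2 o$ ($G{\left(o \right)} = o + \left(o - 0\right) = o + \left(o + 0\right) = o + o = 2 o$)
$E = 86$ ($E = \left(\left(\left(1 + 1\right) - -48\right) + 62\right) - 26 = \left(\left(2 + 48\right) + 62\right) - 26 = \left(50 + 62\right) - 26 = 112 - 26 = 86$)
$- 358 \left(E + G{\left(-12 \right)}\right) = - 358 \left(86 + 2 \left(-12\right)\right) = - 358 \left(86 - 24\right) = \left(-358\right) 62 = -22196$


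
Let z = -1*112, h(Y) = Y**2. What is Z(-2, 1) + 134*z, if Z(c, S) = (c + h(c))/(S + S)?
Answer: -15007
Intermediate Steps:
z = -112
Z(c, S) = (c + c**2)/(2*S) (Z(c, S) = (c + c**2)/(S + S) = (c + c**2)/((2*S)) = (c + c**2)*(1/(2*S)) = (c + c**2)/(2*S))
Z(-2, 1) + 134*z = (1/2)*(-2)*(1 - 2)/1 + 134*(-112) = (1/2)*(-2)*1*(-1) - 15008 = 1 - 15008 = -15007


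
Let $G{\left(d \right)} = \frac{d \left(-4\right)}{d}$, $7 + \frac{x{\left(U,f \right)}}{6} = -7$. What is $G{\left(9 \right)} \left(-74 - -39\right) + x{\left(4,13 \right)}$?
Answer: $56$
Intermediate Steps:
$x{\left(U,f \right)} = -84$ ($x{\left(U,f \right)} = -42 + 6 \left(-7\right) = -42 - 42 = -84$)
$G{\left(d \right)} = -4$ ($G{\left(d \right)} = \frac{\left(-4\right) d}{d} = -4$)
$G{\left(9 \right)} \left(-74 - -39\right) + x{\left(4,13 \right)} = - 4 \left(-74 - -39\right) - 84 = - 4 \left(-74 + 39\right) - 84 = \left(-4\right) \left(-35\right) - 84 = 140 - 84 = 56$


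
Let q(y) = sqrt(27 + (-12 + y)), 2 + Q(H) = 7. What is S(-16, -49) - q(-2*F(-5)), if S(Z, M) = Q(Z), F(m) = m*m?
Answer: 5 - I*sqrt(35) ≈ 5.0 - 5.9161*I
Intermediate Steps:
F(m) = m**2
Q(H) = 5 (Q(H) = -2 + 7 = 5)
S(Z, M) = 5
q(y) = sqrt(15 + y)
S(-16, -49) - q(-2*F(-5)) = 5 - sqrt(15 - 2*(-5)**2) = 5 - sqrt(15 - 2*25) = 5 - sqrt(15 - 50) = 5 - sqrt(-35) = 5 - I*sqrt(35)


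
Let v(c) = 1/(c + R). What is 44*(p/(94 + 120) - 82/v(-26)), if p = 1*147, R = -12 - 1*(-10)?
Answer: 10812802/107 ≈ 1.0105e+5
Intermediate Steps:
R = -2 (R = -12 + 10 = -2)
v(c) = 1/(-2 + c) (v(c) = 1/(c - 2) = 1/(-2 + c))
p = 147
44*(p/(94 + 120) - 82/v(-26)) = 44*(147/(94 + 120) - 82/(1/(-2 - 26))) = 44*(147/214 - 82/(1/(-28))) = 44*(147*(1/214) - 82/(-1/28)) = 44*(147/214 - 82*(-28)) = 44*(147/214 + 2296) = 44*(491491/214) = 10812802/107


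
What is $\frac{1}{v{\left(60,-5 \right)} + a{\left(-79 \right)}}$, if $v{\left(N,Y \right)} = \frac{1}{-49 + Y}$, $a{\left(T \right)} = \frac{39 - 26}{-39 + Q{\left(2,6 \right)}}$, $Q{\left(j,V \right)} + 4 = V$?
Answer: $- \frac{1998}{739} \approx -2.7037$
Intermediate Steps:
$Q{\left(j,V \right)} = -4 + V$
$a{\left(T \right)} = - \frac{13}{37}$ ($a{\left(T \right)} = \frac{39 - 26}{-39 + \left(-4 + 6\right)} = \frac{13}{-39 + 2} = \frac{13}{-37} = 13 \left(- \frac{1}{37}\right) = - \frac{13}{37}$)
$\frac{1}{v{\left(60,-5 \right)} + a{\left(-79 \right)}} = \frac{1}{\frac{1}{-49 - 5} - \frac{13}{37}} = \frac{1}{\frac{1}{-54} - \frac{13}{37}} = \frac{1}{- \frac{1}{54} - \frac{13}{37}} = \frac{1}{- \frac{739}{1998}} = - \frac{1998}{739}$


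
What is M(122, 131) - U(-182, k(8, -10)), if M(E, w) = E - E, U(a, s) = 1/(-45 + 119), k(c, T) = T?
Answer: -1/74 ≈ -0.013514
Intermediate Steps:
U(a, s) = 1/74
M(E, w) = 0
M(122, 131) - U(-182, k(8, -10)) = 0 - 1*1/74 = 0 - 1/74 = -1/74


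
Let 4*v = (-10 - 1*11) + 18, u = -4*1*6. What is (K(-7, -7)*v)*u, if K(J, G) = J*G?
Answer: 882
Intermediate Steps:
K(J, G) = G*J
u = -24 (u = -4*6 = -24)
v = -¾ (v = ((-10 - 1*11) + 18)/4 = ((-10 - 11) + 18)/4 = (-21 + 18)/4 = (¼)*(-3) = -¾ ≈ -0.75000)
(K(-7, -7)*v)*u = (-7*(-7)*(-¾))*(-24) = (49*(-¾))*(-24) = -147/4*(-24) = 882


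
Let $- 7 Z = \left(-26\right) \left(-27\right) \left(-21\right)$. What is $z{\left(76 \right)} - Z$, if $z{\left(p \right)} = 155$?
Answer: $-1951$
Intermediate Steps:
$Z = 2106$ ($Z = - \frac{\left(-26\right) \left(-27\right) \left(-21\right)}{7} = - \frac{702 \left(-21\right)}{7} = \left(- \frac{1}{7}\right) \left(-14742\right) = 2106$)
$z{\left(76 \right)} - Z = 155 - 2106 = -1951$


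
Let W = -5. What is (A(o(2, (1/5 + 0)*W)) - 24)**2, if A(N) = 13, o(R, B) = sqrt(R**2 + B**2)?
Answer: 121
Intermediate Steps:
o(R, B) = sqrt(B**2 + R**2)
(A(o(2, (1/5 + 0)*W)) - 24)**2 = (13 - 24)**2 = (-11)**2 = 121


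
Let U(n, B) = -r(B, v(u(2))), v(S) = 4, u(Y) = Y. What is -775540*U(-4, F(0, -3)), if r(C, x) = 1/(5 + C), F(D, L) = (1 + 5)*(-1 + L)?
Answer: -775540/19 ≈ -40818.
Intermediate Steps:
F(D, L) = -6 + 6*L (F(D, L) = 6*(-1 + L) = -6 + 6*L)
U(n, B) = -1/(5 + B)
-775540*U(-4, F(0, -3)) = -(-775540)/(5 + (-6 + 6*(-3))) = -(-775540)/(5 + (-6 - 18)) = -(-775540)/(5 - 24) = -(-775540)/(-19) = -(-775540)*(-1)/19 = -775540*1/19 = -775540/19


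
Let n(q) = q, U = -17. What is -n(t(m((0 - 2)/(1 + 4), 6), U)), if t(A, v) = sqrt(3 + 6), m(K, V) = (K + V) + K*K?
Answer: -3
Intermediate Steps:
m(K, V) = K + V + K**2 (m(K, V) = (K + V) + K**2 = K + V + K**2)
t(A, v) = 3 (t(A, v) = sqrt(9) = 3)
-n(t(m((0 - 2)/(1 + 4), 6), U)) = -1*3 = -3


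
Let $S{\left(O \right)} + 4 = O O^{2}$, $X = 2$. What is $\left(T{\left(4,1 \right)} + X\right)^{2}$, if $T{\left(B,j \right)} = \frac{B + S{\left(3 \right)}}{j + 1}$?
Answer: $\frac{961}{4} \approx 240.25$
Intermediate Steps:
$S{\left(O \right)} = -4 + O^{3}$ ($S{\left(O \right)} = -4 + O O^{2} = -4 + O^{3}$)
$T{\left(B,j \right)} = \frac{23 + B}{1 + j}$ ($T{\left(B,j \right)} = \frac{B - \left(4 - 3^{3}\right)}{j + 1} = \frac{B + \left(-4 + 27\right)}{1 + j} = \frac{B + 23}{1 + j} = \frac{23 + B}{1 + j}$)
$\left(T{\left(4,1 \right)} + X\right)^{2} = \left(\frac{23 + 4}{1 + 1} + 2\right)^{2} = \left(\frac{1}{2} \cdot 27 + 2\right)^{2} = \left(\frac{27}{2} + 2\right)^{2} = \left(\frac{31}{2}\right)^{2} = \frac{961}{4}$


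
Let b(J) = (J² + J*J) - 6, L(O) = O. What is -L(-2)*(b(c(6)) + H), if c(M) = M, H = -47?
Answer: 38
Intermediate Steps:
b(J) = -6 + 2*J² (b(J) = (J² + J²) - 6 = 2*J² - 6 = -6 + 2*J²)
-L(-2)*(b(c(6)) + H) = -(-2)*((-6 + 2*6²) - 47) = -(-2)*((-6 + 2*36) - 47) = -(-2)*((-6 + 72) - 47) = -(-2)*(66 - 47) = -(-2)*19 = -1*(-38) = 38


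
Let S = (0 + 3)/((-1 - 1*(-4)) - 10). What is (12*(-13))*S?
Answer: 468/7 ≈ 66.857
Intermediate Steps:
S = -3/7 (S = 3/((-1 + 4) - 10) = 3/(3 - 10) = 3/(-7) = 3*(-⅐) = -3/7 ≈ -0.42857)
(12*(-13))*S = (12*(-13))*(-3/7) = -156*(-3/7) = 468/7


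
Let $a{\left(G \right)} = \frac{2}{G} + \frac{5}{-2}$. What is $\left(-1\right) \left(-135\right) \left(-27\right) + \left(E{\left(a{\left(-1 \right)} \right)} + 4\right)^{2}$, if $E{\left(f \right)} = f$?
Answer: $- \frac{14579}{4} \approx -3644.8$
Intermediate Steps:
$a{\left(G \right)} = - \frac{5}{2} + \frac{2}{G}$ ($a{\left(G \right)} = \frac{2}{G} + 5 \left(- \frac{1}{2}\right) = \frac{2}{G} - \frac{5}{2} = - \frac{5}{2} + \frac{2}{G}$)
$\left(-1\right) \left(-135\right) \left(-27\right) + \left(E{\left(a{\left(-1 \right)} \right)} + 4\right)^{2} = \left(-1\right) \left(-135\right) \left(-27\right) + \left(\left(- \frac{5}{2} + \frac{2}{-1}\right) + 4\right)^{2} = 135 \left(-27\right) + \left(\left(- \frac{5}{2} + 2 \left(-1\right)\right) + 4\right)^{2} = -3645 + \left(\left(- \frac{5}{2} - 2\right) + 4\right)^{2} = -3645 + \left(- \frac{9}{2} + 4\right)^{2} = -3645 + \left(- \frac{1}{2}\right)^{2} = -3645 + \frac{1}{4} = - \frac{14579}{4}$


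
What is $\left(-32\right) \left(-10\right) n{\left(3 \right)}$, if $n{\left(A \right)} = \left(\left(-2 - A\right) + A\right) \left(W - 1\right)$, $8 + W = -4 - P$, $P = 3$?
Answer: $10240$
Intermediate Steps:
$W = -15$ ($W = -8 - 7 = -15$)
$n{\left(A \right)} = 32$ ($n{\left(A \right)} = \left(\left(-2 - A\right) + A\right) \left(-15 - 1\right) = \left(-2\right) \left(-16\right) = 32$)
$\left(-32\right) \left(-10\right) n{\left(3 \right)} = \left(-32\right) \left(-10\right) 32 = 320 \cdot 32 = 10240$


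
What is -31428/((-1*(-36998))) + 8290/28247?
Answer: -290516648/522541253 ≈ -0.55597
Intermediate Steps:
-31428/((-1*(-36998))) + 8290/28247 = -31428/36998 + 8290*(1/28247) = -31428*1/36998 + 8290/28247 = -15714/18499 + 8290/28247 = -290516648/522541253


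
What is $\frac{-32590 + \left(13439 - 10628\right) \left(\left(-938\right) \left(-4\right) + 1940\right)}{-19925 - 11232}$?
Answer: $- \frac{15967622}{31157} \approx -512.49$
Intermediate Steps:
$\frac{-32590 + \left(13439 - 10628\right) \left(\left(-938\right) \left(-4\right) + 1940\right)}{-19925 - 11232} = \frac{-32590 + 2811 \left(3752 + 1940\right)}{-31157} = \left(-32590 + 2811 \cdot 5692\right) \left(- \frac{1}{31157}\right) = \left(-32590 + 16000212\right) \left(- \frac{1}{31157}\right) = 15967622 \left(- \frac{1}{31157}\right) = - \frac{15967622}{31157}$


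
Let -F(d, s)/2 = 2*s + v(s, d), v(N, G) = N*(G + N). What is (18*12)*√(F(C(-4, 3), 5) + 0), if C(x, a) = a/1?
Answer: 2160*I ≈ 2160.0*I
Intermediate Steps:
C(x, a) = a (C(x, a) = a*1 = a)
F(d, s) = -4*s - 2*s*(d + s) (F(d, s) = -2*(2*s + s*(d + s)) = -4*s - 2*s*(d + s))
(18*12)*√(F(C(-4, 3), 5) + 0) = (18*12)*√(2*5*(-2 - 1*3 - 1*5) + 0) = 216*√(2*5*(-2 - 3 - 5) + 0) = 216*√(2*5*(-10) + 0) = 216*√(-100 + 0) = 216*√(-100) = 216*(10*I) = 2160*I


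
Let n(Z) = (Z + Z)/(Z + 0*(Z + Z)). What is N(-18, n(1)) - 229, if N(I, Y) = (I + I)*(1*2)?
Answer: -301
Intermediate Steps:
n(Z) = 2 (n(Z) = (2*Z)/(Z + 0*(2*Z)) = (2*Z)/(Z + 0) = (2*Z)/Z = 2)
N(I, Y) = 4*I (N(I, Y) = (2*I)*2 = 4*I)
N(-18, n(1)) - 229 = 4*(-18) - 229 = -72 - 229 = -301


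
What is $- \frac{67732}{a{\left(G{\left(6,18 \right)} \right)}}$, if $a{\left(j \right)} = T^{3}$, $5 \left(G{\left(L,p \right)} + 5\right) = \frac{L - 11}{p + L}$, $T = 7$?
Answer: $- \frac{9676}{49} \approx -197.47$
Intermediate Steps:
$G{\left(L,p \right)} = -5 + \frac{-11 + L}{5 \left(L + p\right)}$ ($G{\left(L,p \right)} = -5 + \frac{\left(L - 11\right) \frac{1}{p + L}}{5} = -5 + \frac{\left(-11 + L\right) \frac{1}{L + p}}{5} = -5 + \frac{\frac{1}{L + p} \left(-11 + L\right)}{5} = -5 + \frac{-11 + L}{5 \left(L + p\right)}$)
$a{\left(j \right)} = 343$ ($a{\left(j \right)} = 7^{3} = 343$)
$- \frac{67732}{a{\left(G{\left(6,18 \right)} \right)}} = - \frac{67732}{343} = \left(-67732\right) \frac{1}{343} = - \frac{9676}{49}$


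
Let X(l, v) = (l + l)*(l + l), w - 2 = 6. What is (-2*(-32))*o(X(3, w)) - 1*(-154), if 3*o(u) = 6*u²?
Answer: 166042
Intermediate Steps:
w = 8 (w = 2 + 6 = 8)
X(l, v) = 4*l² (X(l, v) = (2*l)*(2*l) = 4*l²)
o(u) = 2*u² (o(u) = (6*u²)/3 = 2*u²)
(-2*(-32))*o(X(3, w)) - 1*(-154) = (-2*(-32))*(2*(4*3²)²) - 1*(-154) = 64*(2*(4*9)²) + 154 = 64*(2*36²) + 154 = 64*(2*1296) + 154 = 64*2592 + 154 = 165888 + 154 = 166042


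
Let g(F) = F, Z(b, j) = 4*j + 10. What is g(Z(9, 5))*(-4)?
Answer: -120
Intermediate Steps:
Z(b, j) = 10 + 4*j
g(Z(9, 5))*(-4) = (10 + 4*5)*(-4) = (10 + 20)*(-4) = 30*(-4) = -120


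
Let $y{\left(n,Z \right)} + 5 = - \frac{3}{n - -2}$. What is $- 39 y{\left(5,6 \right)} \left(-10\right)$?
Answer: $- \frac{14820}{7} \approx -2117.1$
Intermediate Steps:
$y{\left(n,Z \right)} = -5 - \frac{3}{2 + n}$ ($y{\left(n,Z \right)} = -5 - \frac{3}{n - -2} = -5 - \frac{3}{n + 2} = -5 - \frac{3}{2 + n}$)
$- 39 y{\left(5,6 \right)} \left(-10\right) = - 39 \frac{-13 - 25}{2 + 5} \left(-10\right) = - 39 \frac{-13 - 25}{7} \left(-10\right) = - 39 \cdot \frac{1}{7} \left(-38\right) \left(-10\right) = \left(-39\right) \left(- \frac{38}{7}\right) \left(-10\right) = \frac{1482}{7} \left(-10\right) = - \frac{14820}{7}$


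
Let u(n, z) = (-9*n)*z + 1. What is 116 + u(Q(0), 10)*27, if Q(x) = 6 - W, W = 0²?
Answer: -14437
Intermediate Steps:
W = 0
Q(x) = 6 (Q(x) = 6 - 1*0 = 6 + 0 = 6)
u(n, z) = 1 - 9*n*z (u(n, z) = -9*n*z + 1 = 1 - 9*n*z)
116 + u(Q(0), 10)*27 = 116 + (1 - 9*6*10)*27 = 116 + (1 - 540)*27 = 116 - 539*27 = 116 - 14553 = -14437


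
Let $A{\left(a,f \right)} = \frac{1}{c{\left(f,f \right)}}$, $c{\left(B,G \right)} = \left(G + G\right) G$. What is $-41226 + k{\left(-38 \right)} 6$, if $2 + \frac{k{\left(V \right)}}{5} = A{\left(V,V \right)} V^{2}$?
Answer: $-41271$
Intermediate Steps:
$c{\left(B,G \right)} = 2 G^{2}$ ($c{\left(B,G \right)} = 2 G G = 2 G^{2}$)
$A{\left(a,f \right)} = \frac{1}{2 f^{2}}$
$k{\left(V \right)} = - \frac{15}{2}$ ($k{\left(V \right)} = -10 + 5 \frac{1}{2 V^{2}} V^{2} = -10 + 5 \cdot \frac{1}{2} = -10 + \frac{5}{2} = - \frac{15}{2}$)
$-41226 + k{\left(-38 \right)} 6 = -41226 - 45 = -41271$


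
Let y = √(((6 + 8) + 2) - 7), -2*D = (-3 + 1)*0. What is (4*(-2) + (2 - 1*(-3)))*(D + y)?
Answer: -9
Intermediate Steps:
D = 0 (D = -(-3 + 1)*0/2 = -(-1)*0 = -½*0 = 0)
y = 3 (y = √((14 + 2) - 7) = √(16 - 7) = √9 = 3)
(4*(-2) + (2 - 1*(-3)))*(D + y) = (4*(-2) + (2 - 1*(-3)))*(0 + 3) = (-8 + (2 + 3))*3 = (-8 + 5)*3 = -3*3 = -9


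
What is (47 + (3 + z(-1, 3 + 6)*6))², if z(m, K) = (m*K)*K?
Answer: 190096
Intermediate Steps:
z(m, K) = m*K² (z(m, K) = (K*m)*K = m*K²)
(47 + (3 + z(-1, 3 + 6)*6))² = (47 + (3 - (3 + 6)²*6))² = (47 + (3 - 1*9²*6))² = (47 + (3 - 1*81*6))² = (47 + (3 - 81*6))² = (47 + (3 - 486))² = (47 - 483)² = (-436)² = 190096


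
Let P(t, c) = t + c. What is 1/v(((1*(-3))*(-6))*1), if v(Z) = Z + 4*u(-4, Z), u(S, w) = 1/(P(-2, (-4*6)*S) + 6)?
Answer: 25/451 ≈ 0.055432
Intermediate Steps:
P(t, c) = c + t
u(S, w) = 1/(4 - 24*S) (u(S, w) = 1/(((-4*6)*S - 2) + 6) = 1/((-24*S - 2) + 6) = 1/((-2 - 24*S) + 6) = 1/(4 - 24*S))
v(Z) = 1/25 + Z (v(Z) = Z + 4*(-1/(-4 + 24*(-4))) = Z + 4*(-1/(-4 - 96)) = Z + 4*(-1/(-100)) = Z + 4*(-1*(-1/100)) = Z + 4*(1/100) = Z + 1/25 = 1/25 + Z)
1/v(((1*(-3))*(-6))*1) = 1/(1/25 + ((1*(-3))*(-6))*1) = 1/(1/25 - 3*(-6)*1) = 1/(1/25 + 18*1) = 1/(1/25 + 18) = 1/(451/25) = 25/451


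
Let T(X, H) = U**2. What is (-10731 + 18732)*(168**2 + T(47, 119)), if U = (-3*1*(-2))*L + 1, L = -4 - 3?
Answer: 239269905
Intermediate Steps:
L = -7
U = -41 (U = (-3*1*(-2))*(-7) + 1 = -3*(-2)*(-7) + 1 = 6*(-7) + 1 = -42 + 1 = -41)
T(X, H) = 1681 (T(X, H) = (-41)**2 = 1681)
(-10731 + 18732)*(168**2 + T(47, 119)) = (-10731 + 18732)*(168**2 + 1681) = 8001*(28224 + 1681) = 8001*29905 = 239269905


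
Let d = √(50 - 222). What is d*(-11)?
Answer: -22*I*√43 ≈ -144.26*I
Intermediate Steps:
d = 2*I*√43 (d = √(-172) = 2*I*√43 ≈ 13.115*I)
d*(-11) = (2*I*√43)*(-11) = -22*I*√43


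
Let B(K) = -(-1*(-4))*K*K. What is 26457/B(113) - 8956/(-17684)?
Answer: -2607233/225806996 ≈ -0.011546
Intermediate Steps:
B(K) = -4*K**2
26457/B(113) - 8956/(-17684) = 26457/((-4*113**2)) - 8956/(-17684) = 26457/((-4*12769)) - 8956*(-1/17684) = 26457/(-51076) + 2239/4421 = 26457*(-1/51076) + 2239/4421 = -26457/51076 + 2239/4421 = -2607233/225806996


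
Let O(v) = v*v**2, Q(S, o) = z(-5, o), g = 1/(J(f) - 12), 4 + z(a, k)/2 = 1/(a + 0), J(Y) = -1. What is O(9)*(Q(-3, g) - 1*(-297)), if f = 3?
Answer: 1051947/5 ≈ 2.1039e+5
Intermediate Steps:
z(a, k) = -8 + 2/a (z(a, k) = -8 + 2/(a + 0) = -8 + 2/a)
g = -1/13 (g = 1/(-1 - 12) = 1/(-13) = -1/13 ≈ -0.076923)
Q(S, o) = -42/5 (Q(S, o) = -8 + 2/(-5) = -8 + 2*(-1/5) = -8 - 2/5 = -42/5)
O(v) = v**3
O(9)*(Q(-3, g) - 1*(-297)) = 9**3*(-42/5 - 1*(-297)) = 729*(-42/5 + 297) = 729*(1443/5) = 1051947/5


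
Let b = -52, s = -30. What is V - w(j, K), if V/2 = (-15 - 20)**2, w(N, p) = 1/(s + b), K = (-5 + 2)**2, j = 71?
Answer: 200901/82 ≈ 2450.0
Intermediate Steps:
K = 9 (K = (-3)**2 = 9)
w(N, p) = -1/82 (w(N, p) = 1/(-30 - 52) = 1/(-82) = -1/82)
V = 2450 (V = 2*(-15 - 20)**2 = 2*(-35)**2 = 2*1225 = 2450)
V - w(j, K) = 2450 - 1*(-1/82) = 2450 + 1/82 = 200901/82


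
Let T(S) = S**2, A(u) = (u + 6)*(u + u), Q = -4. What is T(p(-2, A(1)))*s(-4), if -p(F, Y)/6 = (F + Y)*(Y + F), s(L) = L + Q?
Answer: -5971968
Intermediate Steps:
A(u) = 2*u*(6 + u) (A(u) = (6 + u)*(2*u) = 2*u*(6 + u))
s(L) = -4 + L (s(L) = L - 4 = -4 + L)
p(F, Y) = -6*(F + Y)**2 (p(F, Y) = -6*(F + Y)*(Y + F) = -6*(F + Y)*(F + Y) = -6*(F + Y)**2)
T(p(-2, A(1)))*s(-4) = (-6*(-2 + 2*1*(6 + 1))**2)**2*(-4 - 4) = (-6*(-2 + 2*1*7)**2)**2*(-8) = (-6*(-2 + 14)**2)**2*(-8) = (-6*12**2)**2*(-8) = (-6*144)**2*(-8) = (-864)**2*(-8) = 746496*(-8) = -5971968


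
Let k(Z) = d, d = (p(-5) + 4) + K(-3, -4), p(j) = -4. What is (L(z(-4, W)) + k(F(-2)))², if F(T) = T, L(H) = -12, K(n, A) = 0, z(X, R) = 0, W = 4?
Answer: 144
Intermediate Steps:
d = 0 (d = (-4 + 4) + 0 = 0 + 0 = 0)
k(Z) = 0
(L(z(-4, W)) + k(F(-2)))² = (-12 + 0)² = (-12)² = 144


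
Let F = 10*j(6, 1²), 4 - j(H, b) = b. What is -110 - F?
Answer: -140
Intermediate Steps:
j(H, b) = 4 - b
F = 30 (F = 10*(4 - 1*1²) = 10*(4 - 1*1) = 10*(4 - 1) = 10*3 = 30)
-110 - F = -110 - 1*30 = -110 - 30 = -140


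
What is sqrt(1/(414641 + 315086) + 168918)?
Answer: sqrt(89949087453579349)/729727 ≈ 411.00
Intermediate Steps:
sqrt(1/(414641 + 315086) + 168918) = sqrt(1/729727 + 168918) = sqrt(123264025387/729727) = sqrt(89949087453579349)/729727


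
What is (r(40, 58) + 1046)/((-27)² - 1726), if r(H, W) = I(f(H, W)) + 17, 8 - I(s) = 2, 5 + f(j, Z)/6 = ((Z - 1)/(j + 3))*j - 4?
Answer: -1069/997 ≈ -1.0722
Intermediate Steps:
f(j, Z) = -54 + 6*j*(-1 + Z)/(3 + j) (f(j, Z) = -30 + 6*(((Z - 1)/(j + 3))*j - 4) = -30 + 6*(((-1 + Z)/(3 + j))*j - 4) = -30 + 6*(j*(-1 + Z)/(3 + j) - 4) = -30 + 6*(-4 + j*(-1 + Z)/(3 + j)) = -30 + (-24 + 6*j*(-1 + Z)/(3 + j)) = -54 + 6*j*(-1 + Z)/(3 + j))
I(s) = 6 (I(s) = 8 - 1*2 = 8 - 2 = 6)
r(H, W) = 23 (r(H, W) = 6 + 17 = 23)
(r(40, 58) + 1046)/((-27)² - 1726) = (23 + 1046)/((-27)² - 1726) = 1069/(729 - 1726) = 1069/(-997) = 1069*(-1/997) = -1069/997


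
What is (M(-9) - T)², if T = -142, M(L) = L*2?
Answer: 15376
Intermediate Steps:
M(L) = 2*L
(M(-9) - T)² = (2*(-9) - 1*(-142))² = (-18 + 142)² = 124² = 15376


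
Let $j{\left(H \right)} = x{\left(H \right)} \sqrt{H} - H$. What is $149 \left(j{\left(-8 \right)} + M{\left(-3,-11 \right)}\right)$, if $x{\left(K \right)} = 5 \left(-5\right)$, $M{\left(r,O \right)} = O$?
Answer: $-447 - 7450 i \sqrt{2} \approx -447.0 - 10536.0 i$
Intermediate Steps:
$x{\left(K \right)} = -25$
$j{\left(H \right)} = - H - 25 \sqrt{H}$ ($j{\left(H \right)} = - 25 \sqrt{H} - H = - H - 25 \sqrt{H}$)
$149 \left(j{\left(-8 \right)} + M{\left(-3,-11 \right)}\right) = 149 \left(\left(\left(-1\right) \left(-8\right) - 25 \sqrt{-8}\right) - 11\right) = 149 \left(\left(8 - 25 \cdot 2 i \sqrt{2}\right) - 11\right) = 149 \left(\left(8 - 50 i \sqrt{2}\right) - 11\right) = 149 \left(-3 - 50 i \sqrt{2}\right) = -447 - 7450 i \sqrt{2}$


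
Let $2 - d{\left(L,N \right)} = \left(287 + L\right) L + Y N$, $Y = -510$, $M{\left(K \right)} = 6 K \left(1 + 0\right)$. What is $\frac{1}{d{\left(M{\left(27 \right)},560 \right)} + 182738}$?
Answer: $\frac{1}{395602} \approx 2.5278 \cdot 10^{-6}$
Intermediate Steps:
$M{\left(K \right)} = 6 K$ ($M{\left(K \right)} = 6 K 1 = 6 K$)
$d{\left(L,N \right)} = 2 + 510 N - L \left(287 + L\right)$ ($d{\left(L,N \right)} = 2 - \left(\left(287 + L\right) L - 510 N\right) = 2 - \left(L \left(287 + L\right) - 510 N\right) = 2 - \left(- 510 N + L \left(287 + L\right)\right) = 2 + 510 N - L \left(287 + L\right)$)
$\frac{1}{d{\left(M{\left(27 \right)},560 \right)} + 182738} = \frac{1}{\left(2 - \left(6 \cdot 27\right)^{2} - 287 \cdot 6 \cdot 27 + 510 \cdot 560\right) + 182738} = \frac{1}{\left(2 - 162^{2} - 46494 + 285600\right) + 182738} = \frac{1}{\left(2 - 26244 - 46494 + 285600\right) + 182738} = \frac{1}{212864 + 182738} = \frac{1}{395602}$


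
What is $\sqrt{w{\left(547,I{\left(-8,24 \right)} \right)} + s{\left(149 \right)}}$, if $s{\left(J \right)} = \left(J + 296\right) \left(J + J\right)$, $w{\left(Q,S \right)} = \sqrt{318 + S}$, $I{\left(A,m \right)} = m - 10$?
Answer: $\sqrt{132610 + 2 \sqrt{83}} \approx 364.18$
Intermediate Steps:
$I{\left(A,m \right)} = -10 + m$
$s{\left(J \right)} = 2 J \left(296 + J\right)$ ($s{\left(J \right)} = \left(296 + J\right) 2 J = 2 J \left(296 + J\right)$)
$\sqrt{w{\left(547,I{\left(-8,24 \right)} \right)} + s{\left(149 \right)}} = \sqrt{\sqrt{318 + \left(-10 + 24\right)} + 2 \cdot 149 \left(296 + 149\right)} = \sqrt{\sqrt{318 + 14} + 2 \cdot 149 \cdot 445} = \sqrt{\sqrt{332} + 132610} = \sqrt{2 \sqrt{83} + 132610} = \sqrt{132610 + 2 \sqrt{83}}$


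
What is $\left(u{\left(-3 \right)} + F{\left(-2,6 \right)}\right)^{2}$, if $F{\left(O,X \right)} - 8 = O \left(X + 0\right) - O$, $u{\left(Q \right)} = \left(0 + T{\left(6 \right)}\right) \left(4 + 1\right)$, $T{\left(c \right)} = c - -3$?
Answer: $1849$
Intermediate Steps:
$T{\left(c \right)} = 3 + c$ ($T{\left(c \right)} = c + 3 = 3 + c$)
$u{\left(Q \right)} = 45$ ($u{\left(Q \right)} = \left(0 + \left(3 + 6\right)\right) \left(4 + 1\right) = \left(0 + 9\right) 5 = 9 \cdot 5 = 45$)
$F{\left(O,X \right)} = 8 - O + O X$ ($F{\left(O,X \right)} = 8 + \left(O \left(X + 0\right) - O\right) = 8 + \left(O X - O\right) = 8 + \left(- O + O X\right) = 8 - O + O X$)
$\left(u{\left(-3 \right)} + F{\left(-2,6 \right)}\right)^{2} = \left(45 - 2\right)^{2} = 43^{2} = 1849$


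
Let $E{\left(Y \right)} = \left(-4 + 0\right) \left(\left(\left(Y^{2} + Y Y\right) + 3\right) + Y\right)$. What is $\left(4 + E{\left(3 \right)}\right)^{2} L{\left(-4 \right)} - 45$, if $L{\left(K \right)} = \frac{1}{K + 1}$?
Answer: $- \frac{8599}{3} \approx -2866.3$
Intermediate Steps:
$E{\left(Y \right)} = -12 - 8 Y^{2} - 4 Y$ ($E{\left(Y \right)} = - 4 \left(\left(\left(Y^{2} + Y^{2}\right) + 3\right) + Y\right) = - 4 \left(\left(2 Y^{2} + 3\right) + Y\right) = - 4 \left(\left(3 + 2 Y^{2}\right) + Y\right) = - 4 \left(3 + Y + 2 Y^{2}\right) = -12 - 8 Y^{2} - 4 Y$)
$L{\left(K \right)} = \frac{1}{1 + K}$
$\left(4 + E{\left(3 \right)}\right)^{2} L{\left(-4 \right)} - 45 = \frac{\left(4 - \left(24 + 72\right)\right)^{2}}{1 - 4} - 45 = \frac{\left(4 - 96\right)^{2}}{-3} - 45 = \left(4 - 96\right)^{2} \left(- \frac{1}{3}\right) - 45 = \left(-92\right)^{2} \left(- \frac{1}{3}\right) - 45 = 8464 \left(- \frac{1}{3}\right) - 45 = - \frac{8464}{3} - 45 = - \frac{8599}{3}$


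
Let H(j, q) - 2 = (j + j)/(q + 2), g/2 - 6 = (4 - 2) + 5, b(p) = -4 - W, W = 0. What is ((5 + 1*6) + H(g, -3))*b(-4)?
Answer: 156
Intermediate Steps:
b(p) = -4 (b(p) = -4 - 1*0 = -4 + 0 = -4)
g = 26 (g = 12 + 2*((4 - 2) + 5) = 12 + 2*(2 + 5) = 12 + 2*7 = 12 + 14 = 26)
H(j, q) = 2 + 2*j/(2 + q) (H(j, q) = 2 + (j + j)/(q + 2) = 2 + (2*j)/(2 + q) = 2 + 2*j/(2 + q))
((5 + 1*6) + H(g, -3))*b(-4) = ((5 + 1*6) + 2*(2 + 26 - 3)/(2 - 3))*(-4) = ((5 + 6) + 2*25/(-1))*(-4) = (11 + 2*(-1)*25)*(-4) = (11 - 50)*(-4) = -39*(-4) = 156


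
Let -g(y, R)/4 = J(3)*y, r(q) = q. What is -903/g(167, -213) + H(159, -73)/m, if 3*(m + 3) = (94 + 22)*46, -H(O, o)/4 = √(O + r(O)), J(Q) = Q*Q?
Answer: 301/2004 - 12*√318/5327 ≈ 0.11003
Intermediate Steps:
J(Q) = Q²
g(y, R) = -36*y (g(y, R) = -4*3²*y = -36*y)
H(O, o) = -4*√2*√O (H(O, o) = -4*√(O + O) = -4*√2*√O)
m = 5327/3 (m = -3 + ((94 + 22)*46)/3 = -3 + (116*46)/3 = -3 + (⅓)*5336 = -3 + 5336/3 = 5327/3 ≈ 1775.7)
-903/g(167, -213) + H(159, -73)/m = -903/((-36*167)) + (-4*√2*√159)/(5327/3) = -903/(-6012) - 4*√318*(3/5327) = -903*(-1/6012) - 12*√318/5327 = 301/2004 - 12*√318/5327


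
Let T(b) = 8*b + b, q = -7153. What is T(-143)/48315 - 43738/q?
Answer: 701331853/115199065 ≈ 6.0880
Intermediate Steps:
T(b) = 9*b
T(-143)/48315 - 43738/q = (9*(-143))/48315 - 43738/(-7153) = -1287*1/48315 - 43738*(-1/7153) = -429/16105 + 43738/7153 = 701331853/115199065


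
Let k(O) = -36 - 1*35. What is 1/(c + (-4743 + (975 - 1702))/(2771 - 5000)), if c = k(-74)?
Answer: -2229/152789 ≈ -0.014589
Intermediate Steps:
k(O) = -71 (k(O) = -36 - 35 = -71)
c = -71
1/(c + (-4743 + (975 - 1702))/(2771 - 5000)) = 1/(-71 + (-4743 + (975 - 1702))/(2771 - 5000)) = 1/(-71 + (-4743 - 727)/(-2229)) = 1/(-71 - 5470*(-1/2229)) = 1/(-71 + 5470/2229) = 1/(-152789/2229) = -2229/152789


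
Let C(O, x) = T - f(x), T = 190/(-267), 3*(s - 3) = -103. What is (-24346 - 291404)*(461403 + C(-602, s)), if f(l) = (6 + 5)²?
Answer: -12962811446000/89 ≈ -1.4565e+11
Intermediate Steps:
s = -94/3 (s = 3 + (⅓)*(-103) = 3 - 103/3 = -94/3 ≈ -31.333)
T = -190/267 (T = 190*(-1/267) = -190/267 ≈ -0.71161)
f(l) = 121 (f(l) = 11² = 121)
C(O, x) = -32497/267 (C(O, x) = -190/267 - 1*121 = -190/267 - 121 = -32497/267)
(-24346 - 291404)*(461403 + C(-602, s)) = (-24346 - 291404)*(461403 - 32497/267) = -315750*123162104/267 = -12962811446000/89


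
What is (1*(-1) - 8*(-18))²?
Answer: 20449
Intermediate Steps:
(1*(-1) - 8*(-18))² = (-1 + 144)² = 143² = 20449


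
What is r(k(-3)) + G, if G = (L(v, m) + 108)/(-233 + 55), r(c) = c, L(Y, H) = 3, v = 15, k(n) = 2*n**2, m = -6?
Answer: 3093/178 ≈ 17.376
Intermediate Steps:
G = -111/178 (G = (3 + 108)/(-233 + 55) = 111/(-178) = 111*(-1/178) = -111/178 ≈ -0.62360)
r(k(-3)) + G = 2*(-3)**2 - 111/178 = 2*9 - 111/178 = 18 - 111/178 = 3093/178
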